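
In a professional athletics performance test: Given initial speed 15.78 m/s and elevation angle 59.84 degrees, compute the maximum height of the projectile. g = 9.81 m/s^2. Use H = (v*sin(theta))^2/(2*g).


H = (v*sin(theta))^2 / (2*g)
vy = v*sin(theta) = 15.78 * sin(59.84 deg) = 13.6438 m/s
H = vy^2 / (2*g) = 186.1531 / (2*9.81)
H = 186.1531 / 19.62 = 9.4879 m

9.4879 m


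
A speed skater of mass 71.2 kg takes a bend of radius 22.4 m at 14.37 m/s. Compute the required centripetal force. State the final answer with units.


Fc = m * v^2 / r
v^2 = 14.37^2 = 206.4969
Fc = 71.2 * 206.4969 / 22.4
Fc = 14702.5793 / 22.4 = 656.3651 N

656.3651 N


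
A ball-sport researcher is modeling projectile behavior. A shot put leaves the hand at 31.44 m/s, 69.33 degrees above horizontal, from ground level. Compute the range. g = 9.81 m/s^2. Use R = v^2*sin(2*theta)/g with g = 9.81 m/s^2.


R = v^2 * sin(2*theta) / g
Convert angle to radians: theta = 69.33 deg = 1.21 rad
sin(2*theta) = sin(2.4201) = 0.6605
R = 31.44^2 * 0.6605 / 9.81
R = 988.4736 * 0.6605 / 9.81 = 66.5558 m

66.5558 m


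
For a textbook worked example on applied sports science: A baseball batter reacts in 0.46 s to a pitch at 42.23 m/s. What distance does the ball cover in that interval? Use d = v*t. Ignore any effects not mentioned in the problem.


d = v * t
d = 42.23 * 0.46
d = 19.4258 m

19.4258 m


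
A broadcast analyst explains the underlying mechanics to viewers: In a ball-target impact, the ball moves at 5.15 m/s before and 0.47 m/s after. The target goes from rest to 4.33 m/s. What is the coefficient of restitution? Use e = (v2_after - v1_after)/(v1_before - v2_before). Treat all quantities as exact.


e = (v2_after - v1_after) / (v1_before - v2_before)
Numerator = 4.33 - 0.47 = 3.86
Denominator = 5.15 - 0 = 5.15
e = 3.86 / 5.15 = 0.7495

0.7495


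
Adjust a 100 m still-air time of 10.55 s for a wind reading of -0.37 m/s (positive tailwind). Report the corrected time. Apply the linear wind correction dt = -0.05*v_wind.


dt = -0.05 * v_wind = -0.05 * -0.37 = 0.0185 s
t_corrected = t_still + dt = 10.55 + (0.0185)
t_corrected = 10.5685 s

10.5685 s


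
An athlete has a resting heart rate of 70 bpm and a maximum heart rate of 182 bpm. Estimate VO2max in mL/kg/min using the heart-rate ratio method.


VO2max = 15.3 * HRmax / HRrest
VO2max = 15.3 * 182 / 70
VO2max = 2784.6 / 70 = 39.78 mL/kg/min

39.78 mL/kg/min


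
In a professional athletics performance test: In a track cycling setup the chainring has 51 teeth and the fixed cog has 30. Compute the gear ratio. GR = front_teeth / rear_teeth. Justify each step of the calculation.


GR = front_teeth / rear_teeth
GR = 51 / 30
GR = 1.7

1.7


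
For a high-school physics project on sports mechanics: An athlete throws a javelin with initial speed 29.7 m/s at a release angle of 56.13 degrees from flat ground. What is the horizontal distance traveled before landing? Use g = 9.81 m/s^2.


R = v^2 * sin(2*theta) / g
Convert angle to radians: theta = 56.13 deg = 0.9797 rad
sin(2*theta) = sin(1.9593) = 0.9255
R = 29.7^2 * 0.9255 / 9.81
R = 882.09 * 0.9255 / 9.81 = 83.2163 m

83.2163 m


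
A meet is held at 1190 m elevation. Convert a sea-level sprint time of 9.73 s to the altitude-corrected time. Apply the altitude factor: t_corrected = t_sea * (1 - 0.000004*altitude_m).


Correction factor = 1 - 0.000004 * 1190 = 0.99524
t_corrected = t_sea * factor = 9.73 * 0.99524
t_corrected = 9.6837 s

9.6837 s


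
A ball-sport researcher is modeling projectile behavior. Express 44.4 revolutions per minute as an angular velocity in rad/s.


omega = RPM * 2 * pi / 60
omega = 44.4 * 2 * 3.14159 / 60
omega = 278.9734 / 60 = 4.6496 rad/s

4.6496 rad/s


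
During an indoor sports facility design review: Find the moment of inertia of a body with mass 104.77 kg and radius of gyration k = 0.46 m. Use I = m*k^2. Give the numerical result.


I = m * k^2
I = 104.77 * 0.46^2
I = 104.77 * 0.2116 = 22.1693 kg*m^2

22.1693 kg*m^2


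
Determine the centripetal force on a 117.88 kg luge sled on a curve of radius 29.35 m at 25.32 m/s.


Fc = m * v^2 / r
v^2 = 25.32^2 = 641.1024
Fc = 117.88 * 641.1024 / 29.35
Fc = 75573.1509 / 29.35 = 2574.8944 N

2574.8944 N


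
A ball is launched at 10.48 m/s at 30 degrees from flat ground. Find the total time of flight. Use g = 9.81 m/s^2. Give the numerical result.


T = 2*v*sin(theta)/g
sin(theta) = sin(30 deg) = 0.5
T = 2*10.48*0.5 / 9.81
T = 10.48 / 9.81 = 1.0683 s

1.0683 s


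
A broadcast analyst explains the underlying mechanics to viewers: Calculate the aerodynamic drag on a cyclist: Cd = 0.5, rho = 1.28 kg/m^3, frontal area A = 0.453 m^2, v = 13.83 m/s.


Fd = 0.5 * Cd * rho * A * v^2
Fd = 0.5 * 0.5 * 1.28 * 0.453 * 13.83^2
v^2 = 191.2689
Fd = 0.5 * 0.5 * 1.28 * 0.453 * 191.2689 = 27.7263 N

27.7263 N


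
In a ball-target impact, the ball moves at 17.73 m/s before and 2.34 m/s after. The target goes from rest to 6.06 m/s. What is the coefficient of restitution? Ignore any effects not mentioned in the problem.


e = (v2_after - v1_after) / (v1_before - v2_before)
Numerator = 6.06 - 2.34 = 3.72
Denominator = 17.73 - 0 = 17.73
e = 3.72 / 17.73 = 0.2098

0.2098


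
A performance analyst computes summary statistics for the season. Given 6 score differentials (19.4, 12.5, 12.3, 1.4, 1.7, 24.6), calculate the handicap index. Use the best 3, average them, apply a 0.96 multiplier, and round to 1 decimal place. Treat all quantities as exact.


All differentials: 19.4, 12.5, 12.3, 1.4, 1.7, 24.6
Sorted: 1.4, 1.7, 12.3, 12.5, 19.4, 24.6
Best 3: 1.4, 1.7, 12.3
Average of best = 15.4 / 3 = 5.1333
Raw index = 5.1333 * 0.96 = 4.928
Handicap index = round(4.928, 1) = 4.9

4.9


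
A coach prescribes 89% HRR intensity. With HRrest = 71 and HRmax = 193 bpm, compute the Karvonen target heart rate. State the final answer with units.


Target = HRrest + pct*(HRmax - HRrest)
Heart rate reserve = HRmax - HRrest = 193 - 71 = 122 bpm
Fraction = 89% = 0.89
Target = 71 + 0.89 * 122
Target = 71 + 108.58 = 179.58 bpm

179.58 bpm


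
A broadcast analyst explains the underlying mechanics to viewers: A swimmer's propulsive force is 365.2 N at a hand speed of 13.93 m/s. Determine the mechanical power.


P = F * v
P = 365.2 * 13.93
P = 5087.236 W

5087.236 W


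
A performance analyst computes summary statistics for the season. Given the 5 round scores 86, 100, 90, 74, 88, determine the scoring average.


Average = sum / n
Sum = 438
Average = 438 / 5 = 87.6

87.6


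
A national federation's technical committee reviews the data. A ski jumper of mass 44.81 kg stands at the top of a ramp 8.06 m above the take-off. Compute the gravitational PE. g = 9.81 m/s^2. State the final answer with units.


PE = m * g * h
PE = 44.81 * 9.81 * 8.06
PE = 439.5861 * 8.06 = 3543.064 J

3543.064 J


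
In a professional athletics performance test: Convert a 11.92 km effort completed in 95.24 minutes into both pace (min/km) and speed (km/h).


Pace = time / distance = 95.24 min / 11.92 km = 7.9899 min/km
Speed = distance / time_in_hours = 11.92 / 1.5873 hr
Speed = 7.5094 km/h

7.9899 min/km, 7.5094 km/h


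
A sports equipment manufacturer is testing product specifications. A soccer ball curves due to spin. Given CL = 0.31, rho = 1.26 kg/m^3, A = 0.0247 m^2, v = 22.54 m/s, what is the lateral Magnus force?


FM = 0.5 * CL * rho * A * v^2
FM = 0.5 * 0.31 * 1.26 * 0.0247 * 22.54^2
v^2 = 508.0516
FM = 0.5 * 0.31 * 1.26 * 0.0247 * 508.0516 = 2.4508 N

2.4508 N


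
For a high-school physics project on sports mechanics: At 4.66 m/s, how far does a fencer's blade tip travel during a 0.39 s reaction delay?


d = v * t
d = 4.66 * 0.39
d = 1.8174 m

1.8174 m


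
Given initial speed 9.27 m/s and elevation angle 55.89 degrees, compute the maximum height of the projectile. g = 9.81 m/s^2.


H = (v*sin(theta))^2 / (2*g)
vy = v*sin(theta) = 9.27 * sin(55.89 deg) = 7.6752 m/s
H = vy^2 / (2*g) = 58.9089 / (2*9.81)
H = 58.9089 / 19.62 = 3.0025 m

3.0025 m


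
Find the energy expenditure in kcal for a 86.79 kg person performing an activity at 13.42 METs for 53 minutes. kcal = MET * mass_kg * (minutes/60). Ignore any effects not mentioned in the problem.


kcal = MET * mass * time_hr
Convert time: 53 min = 0.8833 hr
kcal = 13.42 * 86.79 * 0.8833
kcal = 1028.8376 kcal

1028.8376 kcal


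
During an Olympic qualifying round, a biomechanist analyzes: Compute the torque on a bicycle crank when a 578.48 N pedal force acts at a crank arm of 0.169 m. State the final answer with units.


tau = F * d
tau = 578.48 * 0.169
tau = 97.7631 N*m

97.7631 N*m


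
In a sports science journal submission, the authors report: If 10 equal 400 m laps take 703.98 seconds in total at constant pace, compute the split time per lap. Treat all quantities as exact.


Split time = total_time / n_laps = 703.98 / 10
Split time = 70.398 s per lap

70.398 s


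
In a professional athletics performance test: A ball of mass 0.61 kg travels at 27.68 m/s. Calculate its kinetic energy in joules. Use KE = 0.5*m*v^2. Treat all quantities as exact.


KE = 0.5 * m * v^2
KE = 0.5 * 0.61 * 27.68^2
KE = 0.5 * 0.61 * 766.1824 = 233.6856 J

233.6856 J


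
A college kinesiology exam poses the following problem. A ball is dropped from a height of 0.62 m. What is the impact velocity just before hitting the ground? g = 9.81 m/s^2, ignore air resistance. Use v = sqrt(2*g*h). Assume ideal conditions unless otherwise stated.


v = sqrt(2 * g * h)
v = sqrt(2 * 9.81 * 0.62)
v = sqrt(12.1644) = 3.4877 m/s

3.4877 m/s


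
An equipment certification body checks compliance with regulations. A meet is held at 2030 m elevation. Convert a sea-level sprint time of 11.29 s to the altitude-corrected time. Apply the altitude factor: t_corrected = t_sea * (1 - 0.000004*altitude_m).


Correction factor = 1 - 0.000004 * 2030 = 0.99188
t_corrected = t_sea * factor = 11.29 * 0.99188
t_corrected = 11.1983 s

11.1983 s


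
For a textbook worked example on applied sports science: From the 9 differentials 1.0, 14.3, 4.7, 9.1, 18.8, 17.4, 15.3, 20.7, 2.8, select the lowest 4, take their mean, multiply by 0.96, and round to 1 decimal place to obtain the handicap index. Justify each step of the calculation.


All differentials: 1.0, 14.3, 4.7, 9.1, 18.8, 17.4, 15.3, 20.7, 2.8
Sorted: 1.0, 2.8, 4.7, 9.1, 14.3, 15.3, 17.4, 18.8, 20.7
Best 4: 1.0, 2.8, 4.7, 9.1
Average of best = 17.6 / 4 = 4.4
Raw index = 4.4 * 0.96 = 4.224
Handicap index = round(4.224, 1) = 4.2

4.2


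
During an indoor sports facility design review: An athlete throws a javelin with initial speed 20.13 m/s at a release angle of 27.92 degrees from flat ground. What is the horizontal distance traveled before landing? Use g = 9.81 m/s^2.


R = v^2 * sin(2*theta) / g
Convert angle to radians: theta = 27.92 deg = 0.4873 rad
sin(2*theta) = sin(0.9746) = 0.8275
R = 20.13^2 * 0.8275 / 9.81
R = 405.2169 * 0.8275 / 9.81 = 34.18 m

34.18 m


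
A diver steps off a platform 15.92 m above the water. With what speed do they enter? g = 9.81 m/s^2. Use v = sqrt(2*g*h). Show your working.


v = sqrt(2 * g * h)
v = sqrt(2 * 9.81 * 15.92)
v = sqrt(312.3504) = 17.6734 m/s

17.6734 m/s


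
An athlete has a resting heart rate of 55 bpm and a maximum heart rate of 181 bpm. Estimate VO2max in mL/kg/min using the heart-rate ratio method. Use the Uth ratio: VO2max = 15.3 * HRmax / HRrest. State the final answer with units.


VO2max = 15.3 * HRmax / HRrest
VO2max = 15.3 * 181 / 55
VO2max = 2769.3 / 55 = 50.3509 mL/kg/min

50.3509 mL/kg/min


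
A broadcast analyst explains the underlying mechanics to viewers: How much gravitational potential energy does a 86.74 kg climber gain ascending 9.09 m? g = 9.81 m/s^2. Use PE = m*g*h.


PE = m * g * h
PE = 86.74 * 9.81 * 9.09
PE = 850.9194 * 9.09 = 7734.8573 J

7734.8573 J


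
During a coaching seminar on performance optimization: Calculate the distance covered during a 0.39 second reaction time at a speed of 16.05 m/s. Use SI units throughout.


d = v * t
d = 16.05 * 0.39
d = 6.2595 m

6.2595 m


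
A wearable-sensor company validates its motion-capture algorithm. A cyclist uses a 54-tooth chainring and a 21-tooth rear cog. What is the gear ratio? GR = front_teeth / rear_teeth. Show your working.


GR = front_teeth / rear_teeth
GR = 54 / 21
GR = 2.5714

2.5714


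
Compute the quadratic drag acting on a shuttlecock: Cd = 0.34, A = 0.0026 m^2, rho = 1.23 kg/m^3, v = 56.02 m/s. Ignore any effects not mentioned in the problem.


Fd = 0.5 * Cd * rho * A * v^2
Fd = 0.5 * 0.34 * 1.23 * 0.0026 * 56.02^2
v^2 = 3138.2404
Fd = 0.5 * 0.34 * 1.23 * 0.0026 * 3138.2404 = 1.7061 N

1.7061 N


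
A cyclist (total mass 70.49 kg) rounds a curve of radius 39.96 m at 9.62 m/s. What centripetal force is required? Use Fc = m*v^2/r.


Fc = m * v^2 / r
v^2 = 9.62^2 = 92.5444
Fc = 70.49 * 92.5444 / 39.96
Fc = 6523.4548 / 39.96 = 163.2496 N

163.2496 N


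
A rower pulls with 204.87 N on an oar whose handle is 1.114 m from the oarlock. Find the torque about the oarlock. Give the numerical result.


tau = F * d
tau = 204.87 * 1.114
tau = 228.2252 N*m

228.2252 N*m


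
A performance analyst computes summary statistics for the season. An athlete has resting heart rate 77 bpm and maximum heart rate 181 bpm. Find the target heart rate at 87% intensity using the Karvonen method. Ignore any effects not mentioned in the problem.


Target = HRrest + pct*(HRmax - HRrest)
Heart rate reserve = HRmax - HRrest = 181 - 77 = 104 bpm
Fraction = 87% = 0.87
Target = 77 + 0.87 * 104
Target = 77 + 90.48 = 167.48 bpm

167.48 bpm


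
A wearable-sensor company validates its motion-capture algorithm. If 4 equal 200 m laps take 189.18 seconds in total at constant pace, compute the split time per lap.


Split time = total_time / n_laps = 189.18 / 4
Split time = 47.295 s per lap

47.295 s


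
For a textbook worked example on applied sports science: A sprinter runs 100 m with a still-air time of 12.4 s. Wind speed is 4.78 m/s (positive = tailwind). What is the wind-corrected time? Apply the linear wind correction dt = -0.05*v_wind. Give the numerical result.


dt = -0.05 * v_wind = -0.05 * 4.78 = -0.239 s
t_corrected = t_still + dt = 12.4 + (-0.239)
t_corrected = 12.161 s

12.161 s


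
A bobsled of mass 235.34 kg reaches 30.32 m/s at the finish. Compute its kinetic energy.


KE = 0.5 * m * v^2
KE = 0.5 * 235.34 * 30.32^2
KE = 0.5 * 235.34 * 919.3024 = 108174.3134 J

108174.3134 J


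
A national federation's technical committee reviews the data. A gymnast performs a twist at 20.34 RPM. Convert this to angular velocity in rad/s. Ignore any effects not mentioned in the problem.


omega = RPM * 2 * pi / 60
omega = 20.34 * 2 * 3.14159 / 60
omega = 127.8 / 60 = 2.13 rad/s

2.13 rad/s


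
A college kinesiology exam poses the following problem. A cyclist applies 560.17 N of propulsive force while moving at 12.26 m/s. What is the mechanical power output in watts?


P = F * v
P = 560.17 * 12.26
P = 6867.6842 W

6867.6842 W


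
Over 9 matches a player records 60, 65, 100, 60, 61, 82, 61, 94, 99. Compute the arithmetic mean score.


Average = sum / n
Sum = 682
Average = 682 / 9 = 75.7778

75.7778


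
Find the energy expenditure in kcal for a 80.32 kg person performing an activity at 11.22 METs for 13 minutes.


kcal = MET * mass * time_hr
Convert time: 13 min = 0.2167 hr
kcal = 11.22 * 80.32 * 0.2167
kcal = 195.2579 kcal

195.2579 kcal


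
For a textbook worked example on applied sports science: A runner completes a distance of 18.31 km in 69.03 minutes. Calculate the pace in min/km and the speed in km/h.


Pace = time / distance = 69.03 min / 18.31 km = 3.7701 min/km
Speed = distance / time_in_hours = 18.31 / 1.1505 hr
Speed = 15.9148 km/h

3.7701 min/km, 15.9148 km/h


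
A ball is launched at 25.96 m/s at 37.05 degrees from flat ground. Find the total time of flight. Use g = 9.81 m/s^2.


T = 2*v*sin(theta)/g
sin(theta) = sin(37.05 deg) = 0.6025
T = 2*25.96*0.6025 / 9.81
T = 31.2824 / 9.81 = 3.1888 s

3.1888 s


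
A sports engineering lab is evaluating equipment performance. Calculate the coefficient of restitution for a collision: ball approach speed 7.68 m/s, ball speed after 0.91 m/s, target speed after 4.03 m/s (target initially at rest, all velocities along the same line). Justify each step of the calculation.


e = (v2_after - v1_after) / (v1_before - v2_before)
Numerator = 4.03 - 0.91 = 3.12
Denominator = 7.68 - 0 = 7.68
e = 3.12 / 7.68 = 0.4063

0.4063


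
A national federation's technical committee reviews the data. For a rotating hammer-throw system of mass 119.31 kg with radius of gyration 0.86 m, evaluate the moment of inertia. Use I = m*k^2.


I = m * k^2
I = 119.31 * 0.86^2
I = 119.31 * 0.7396 = 88.2417 kg*m^2

88.2417 kg*m^2


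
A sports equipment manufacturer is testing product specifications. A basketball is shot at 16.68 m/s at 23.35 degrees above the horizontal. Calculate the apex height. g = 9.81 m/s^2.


H = (v*sin(theta))^2 / (2*g)
vy = v*sin(theta) = 16.68 * sin(23.35 deg) = 6.6111 m/s
H = vy^2 / (2*g) = 43.7062 / (2*9.81)
H = 43.7062 / 19.62 = 2.2276 m

2.2276 m


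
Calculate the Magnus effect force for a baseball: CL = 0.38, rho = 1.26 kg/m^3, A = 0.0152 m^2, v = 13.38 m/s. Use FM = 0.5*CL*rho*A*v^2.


FM = 0.5 * CL * rho * A * v^2
FM = 0.5 * 0.38 * 1.26 * 0.0152 * 13.38^2
v^2 = 179.0244
FM = 0.5 * 0.38 * 1.26 * 0.0152 * 179.0244 = 0.6514 N

0.6514 N


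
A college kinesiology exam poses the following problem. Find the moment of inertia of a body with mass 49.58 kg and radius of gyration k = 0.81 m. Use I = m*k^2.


I = m * k^2
I = 49.58 * 0.81^2
I = 49.58 * 0.6561 = 32.5294 kg*m^2

32.5294 kg*m^2


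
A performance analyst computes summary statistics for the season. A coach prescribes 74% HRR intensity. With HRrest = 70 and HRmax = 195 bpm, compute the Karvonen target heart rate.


Target = HRrest + pct*(HRmax - HRrest)
Heart rate reserve = HRmax - HRrest = 195 - 70 = 125 bpm
Fraction = 74% = 0.74
Target = 70 + 0.74 * 125
Target = 70 + 92.5 = 162.5 bpm

162.5 bpm


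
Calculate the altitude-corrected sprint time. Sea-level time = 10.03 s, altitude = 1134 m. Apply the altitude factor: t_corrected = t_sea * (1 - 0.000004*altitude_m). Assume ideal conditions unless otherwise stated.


Correction factor = 1 - 0.000004 * 1134 = 0.995464
t_corrected = t_sea * factor = 10.03 * 0.995464
t_corrected = 9.9845 s

9.9845 s


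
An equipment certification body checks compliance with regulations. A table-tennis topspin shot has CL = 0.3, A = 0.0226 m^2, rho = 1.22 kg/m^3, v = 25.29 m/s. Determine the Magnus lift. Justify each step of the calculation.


FM = 0.5 * CL * rho * A * v^2
FM = 0.5 * 0.3 * 1.22 * 0.0226 * 25.29^2
v^2 = 639.5841
FM = 0.5 * 0.3 * 1.22 * 0.0226 * 639.5841 = 2.6452 N

2.6452 N


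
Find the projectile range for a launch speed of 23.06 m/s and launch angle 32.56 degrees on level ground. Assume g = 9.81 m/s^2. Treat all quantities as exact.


R = v^2 * sin(2*theta) / g
Convert angle to radians: theta = 32.56 deg = 0.5683 rad
sin(2*theta) = sin(1.1366) = 0.9072
R = 23.06^2 * 0.9072 / 9.81
R = 531.7636 * 0.9072 / 9.81 = 49.1754 m

49.1754 m


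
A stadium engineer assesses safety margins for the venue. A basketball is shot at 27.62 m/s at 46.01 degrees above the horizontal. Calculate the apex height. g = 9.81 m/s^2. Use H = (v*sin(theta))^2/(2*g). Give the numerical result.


H = (v*sin(theta))^2 / (2*g)
vy = v*sin(theta) = 27.62 * sin(46.01 deg) = 19.8715 m/s
H = vy^2 / (2*g) = 394.8771 / (2*9.81)
H = 394.8771 / 19.62 = 20.1263 m

20.1263 m


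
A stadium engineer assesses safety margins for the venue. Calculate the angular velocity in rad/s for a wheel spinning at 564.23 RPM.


omega = RPM * 2 * pi / 60
omega = 564.23 * 2 * 3.14159 / 60
omega = 3545.1616 / 60 = 59.086 rad/s

59.086 rad/s


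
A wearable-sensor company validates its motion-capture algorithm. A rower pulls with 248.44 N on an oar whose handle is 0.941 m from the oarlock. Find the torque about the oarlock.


tau = F * d
tau = 248.44 * 0.941
tau = 233.782 N*m

233.782 N*m


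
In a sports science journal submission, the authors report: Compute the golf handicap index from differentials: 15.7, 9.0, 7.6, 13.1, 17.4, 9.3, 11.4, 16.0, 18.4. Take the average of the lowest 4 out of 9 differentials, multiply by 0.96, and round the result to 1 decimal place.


All differentials: 15.7, 9.0, 7.6, 13.1, 17.4, 9.3, 11.4, 16.0, 18.4
Sorted: 7.6, 9.0, 9.3, 11.4, 13.1, 15.7, 16.0, 17.4, 18.4
Best 4: 7.6, 9.0, 9.3, 11.4
Average of best = 37.3 / 4 = 9.325
Raw index = 9.325 * 0.96 = 8.952
Handicap index = round(8.952, 1) = 9.0

9.0


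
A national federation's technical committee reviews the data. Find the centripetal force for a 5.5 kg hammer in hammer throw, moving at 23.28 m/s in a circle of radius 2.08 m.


Fc = m * v^2 / r
v^2 = 23.28^2 = 541.9584
Fc = 5.5 * 541.9584 / 2.08
Fc = 2980.7712 / 2.08 = 1433.0631 N

1433.0631 N


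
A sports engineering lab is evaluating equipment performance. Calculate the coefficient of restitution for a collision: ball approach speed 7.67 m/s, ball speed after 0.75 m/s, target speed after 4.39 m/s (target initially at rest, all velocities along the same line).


e = (v2_after - v1_after) / (v1_before - v2_before)
Numerator = 4.39 - 0.75 = 3.64
Denominator = 7.67 - 0 = 7.67
e = 3.64 / 7.67 = 0.4746

0.4746


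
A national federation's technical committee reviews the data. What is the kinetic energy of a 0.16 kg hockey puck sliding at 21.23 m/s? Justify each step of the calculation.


KE = 0.5 * m * v^2
KE = 0.5 * 0.16 * 21.23^2
KE = 0.5 * 0.16 * 450.7129 = 36.057 J

36.057 J


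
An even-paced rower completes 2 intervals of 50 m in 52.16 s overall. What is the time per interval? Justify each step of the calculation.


Split time = total_time / n_laps = 52.16 / 2
Split time = 26.08 s per lap

26.08 s


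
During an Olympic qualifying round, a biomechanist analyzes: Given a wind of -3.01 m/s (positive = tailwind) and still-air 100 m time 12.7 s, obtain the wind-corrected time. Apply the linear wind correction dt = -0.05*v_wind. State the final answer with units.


dt = -0.05 * v_wind = -0.05 * -3.01 = 0.1505 s
t_corrected = t_still + dt = 12.7 + (0.1505)
t_corrected = 12.8505 s

12.8505 s


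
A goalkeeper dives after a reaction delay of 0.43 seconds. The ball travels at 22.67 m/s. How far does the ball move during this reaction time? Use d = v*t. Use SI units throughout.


d = v * t
d = 22.67 * 0.43
d = 9.7481 m

9.7481 m


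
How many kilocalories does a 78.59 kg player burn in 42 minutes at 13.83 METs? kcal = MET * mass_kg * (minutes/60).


kcal = MET * mass * time_hr
Convert time: 42 min = 0.7 hr
kcal = 13.83 * 78.59 * 0.7
kcal = 760.8298 kcal

760.8298 kcal


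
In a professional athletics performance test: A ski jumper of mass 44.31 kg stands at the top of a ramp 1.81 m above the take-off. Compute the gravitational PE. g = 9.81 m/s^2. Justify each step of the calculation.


PE = m * g * h
PE = 44.31 * 9.81 * 1.81
PE = 434.6811 * 1.81 = 786.7728 J

786.7728 J


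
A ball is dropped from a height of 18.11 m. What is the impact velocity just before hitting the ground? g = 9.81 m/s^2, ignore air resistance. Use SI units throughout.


v = sqrt(2 * g * h)
v = sqrt(2 * 9.81 * 18.11)
v = sqrt(355.3182) = 18.8499 m/s

18.8499 m/s


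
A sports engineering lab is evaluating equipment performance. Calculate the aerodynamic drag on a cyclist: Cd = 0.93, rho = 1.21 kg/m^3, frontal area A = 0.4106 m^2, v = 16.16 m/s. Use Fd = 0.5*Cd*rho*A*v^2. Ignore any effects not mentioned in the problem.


Fd = 0.5 * Cd * rho * A * v^2
Fd = 0.5 * 0.93 * 1.21 * 0.4106 * 16.16^2
v^2 = 261.1456
Fd = 0.5 * 0.93 * 1.21 * 0.4106 * 261.1456 = 60.3309 N

60.3309 N


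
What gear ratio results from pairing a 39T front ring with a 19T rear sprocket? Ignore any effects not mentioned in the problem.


GR = front_teeth / rear_teeth
GR = 39 / 19
GR = 2.0526

2.0526


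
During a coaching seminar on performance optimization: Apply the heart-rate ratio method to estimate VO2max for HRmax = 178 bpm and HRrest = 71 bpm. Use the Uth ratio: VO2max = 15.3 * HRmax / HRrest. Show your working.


VO2max = 15.3 * HRmax / HRrest
VO2max = 15.3 * 178 / 71
VO2max = 2723.4 / 71 = 38.3577 mL/kg/min

38.3577 mL/kg/min


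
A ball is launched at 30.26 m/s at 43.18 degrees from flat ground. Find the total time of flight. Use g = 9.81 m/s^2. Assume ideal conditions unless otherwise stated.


T = 2*v*sin(theta)/g
sin(theta) = sin(43.18 deg) = 0.6843
T = 2*30.26*0.6843 / 9.81
T = 41.4134 / 9.81 = 4.2215 s

4.2215 s


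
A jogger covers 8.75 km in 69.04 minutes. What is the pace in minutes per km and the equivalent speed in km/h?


Pace = time / distance = 69.04 min / 8.75 km = 7.8903 min/km
Speed = distance / time_in_hours = 8.75 / 1.1507 hr
Speed = 7.6043 km/h

7.8903 min/km, 7.6043 km/h


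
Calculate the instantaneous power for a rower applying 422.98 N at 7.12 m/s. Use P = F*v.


P = F * v
P = 422.98 * 7.12
P = 3011.6176 W

3011.6176 W


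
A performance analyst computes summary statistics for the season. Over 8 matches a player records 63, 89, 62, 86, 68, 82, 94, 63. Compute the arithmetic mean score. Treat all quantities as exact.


Average = sum / n
Sum = 607
Average = 607 / 8 = 75.875

75.875


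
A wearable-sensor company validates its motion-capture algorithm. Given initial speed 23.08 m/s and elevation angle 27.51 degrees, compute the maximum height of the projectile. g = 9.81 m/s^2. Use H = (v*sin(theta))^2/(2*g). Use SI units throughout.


H = (v*sin(theta))^2 / (2*g)
vy = v*sin(theta) = 23.08 * sin(27.51 deg) = 10.6607 m/s
H = vy^2 / (2*g) = 113.6512 / (2*9.81)
H = 113.6512 / 19.62 = 5.7926 m

5.7926 m


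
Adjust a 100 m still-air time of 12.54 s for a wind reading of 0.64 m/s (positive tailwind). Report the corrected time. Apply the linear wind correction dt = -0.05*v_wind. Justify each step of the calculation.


dt = -0.05 * v_wind = -0.05 * 0.64 = -0.032 s
t_corrected = t_still + dt = 12.54 + (-0.032)
t_corrected = 12.508 s

12.508 s


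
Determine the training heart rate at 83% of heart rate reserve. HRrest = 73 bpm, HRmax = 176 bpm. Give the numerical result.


Target = HRrest + pct*(HRmax - HRrest)
Heart rate reserve = HRmax - HRrest = 176 - 73 = 103 bpm
Fraction = 83% = 0.83
Target = 73 + 0.83 * 103
Target = 73 + 85.49 = 158.49 bpm

158.49 bpm


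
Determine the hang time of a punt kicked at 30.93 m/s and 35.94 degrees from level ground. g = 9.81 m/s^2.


T = 2*v*sin(theta)/g
sin(theta) = sin(35.94 deg) = 0.5869
T = 2*30.93*0.5869 / 9.81
T = 36.308 / 9.81 = 3.7011 s

3.7011 s


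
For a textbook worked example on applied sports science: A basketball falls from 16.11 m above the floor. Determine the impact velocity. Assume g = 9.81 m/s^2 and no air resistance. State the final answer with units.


v = sqrt(2 * g * h)
v = sqrt(2 * 9.81 * 16.11)
v = sqrt(316.0782) = 17.7786 m/s

17.7786 m/s


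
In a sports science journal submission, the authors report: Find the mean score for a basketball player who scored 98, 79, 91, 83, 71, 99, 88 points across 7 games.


Average = sum / n
Sum = 609
Average = 609 / 7 = 87

87


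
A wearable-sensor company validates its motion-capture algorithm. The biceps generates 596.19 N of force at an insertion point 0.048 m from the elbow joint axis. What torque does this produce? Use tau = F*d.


tau = F * d
tau = 596.19 * 0.048
tau = 28.6171 N*m

28.6171 N*m


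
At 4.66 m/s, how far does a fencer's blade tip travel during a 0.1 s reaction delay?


d = v * t
d = 4.66 * 0.1
d = 0.466 m

0.466 m


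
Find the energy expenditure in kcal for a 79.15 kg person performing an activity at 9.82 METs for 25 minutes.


kcal = MET * mass * time_hr
Convert time: 25 min = 0.4167 hr
kcal = 9.82 * 79.15 * 0.4167
kcal = 323.8554 kcal

323.8554 kcal


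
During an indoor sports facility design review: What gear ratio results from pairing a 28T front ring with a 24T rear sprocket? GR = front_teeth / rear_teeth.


GR = front_teeth / rear_teeth
GR = 28 / 24
GR = 1.1667

1.1667


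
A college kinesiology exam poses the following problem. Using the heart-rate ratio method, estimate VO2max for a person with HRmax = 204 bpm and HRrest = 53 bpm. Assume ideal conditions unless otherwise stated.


VO2max = 15.3 * HRmax / HRrest
VO2max = 15.3 * 204 / 53
VO2max = 3121.2 / 53 = 58.8906 mL/kg/min

58.8906 mL/kg/min


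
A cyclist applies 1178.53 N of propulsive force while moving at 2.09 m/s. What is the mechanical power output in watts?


P = F * v
P = 1178.53 * 2.09
P = 2463.1277 W

2463.1277 W


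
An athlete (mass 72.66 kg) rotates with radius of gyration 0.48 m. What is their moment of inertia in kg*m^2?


I = m * k^2
I = 72.66 * 0.48^2
I = 72.66 * 0.2304 = 16.7409 kg*m^2

16.7409 kg*m^2


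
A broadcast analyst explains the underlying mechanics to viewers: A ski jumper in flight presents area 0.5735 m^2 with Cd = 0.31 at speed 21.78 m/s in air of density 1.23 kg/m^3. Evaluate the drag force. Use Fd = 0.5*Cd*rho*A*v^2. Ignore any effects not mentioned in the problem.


Fd = 0.5 * Cd * rho * A * v^2
Fd = 0.5 * 0.31 * 1.23 * 0.5735 * 21.78^2
v^2 = 474.3684
Fd = 0.5 * 0.31 * 1.23 * 0.5735 * 474.3684 = 51.8664 N

51.8664 N


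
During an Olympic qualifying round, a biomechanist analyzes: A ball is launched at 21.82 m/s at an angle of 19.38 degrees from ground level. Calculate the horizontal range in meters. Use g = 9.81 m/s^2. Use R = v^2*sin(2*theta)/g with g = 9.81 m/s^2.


R = v^2 * sin(2*theta) / g
Convert angle to radians: theta = 19.38 deg = 0.3382 rad
sin(2*theta) = sin(0.6765) = 0.6261
R = 21.82^2 * 0.6261 / 9.81
R = 476.1124 * 0.6261 / 9.81 = 30.3848 m

30.3848 m


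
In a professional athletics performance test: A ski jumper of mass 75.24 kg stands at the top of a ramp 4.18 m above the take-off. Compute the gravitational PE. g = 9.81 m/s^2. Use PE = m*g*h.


PE = m * g * h
PE = 75.24 * 9.81 * 4.18
PE = 738.1044 * 4.18 = 3085.2764 J

3085.2764 J


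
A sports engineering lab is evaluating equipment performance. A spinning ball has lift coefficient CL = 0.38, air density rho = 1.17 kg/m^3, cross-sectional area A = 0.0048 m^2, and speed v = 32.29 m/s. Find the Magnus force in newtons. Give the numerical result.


FM = 0.5 * CL * rho * A * v^2
FM = 0.5 * 0.38 * 1.17 * 0.0048 * 32.29^2
v^2 = 1042.6441
FM = 0.5 * 0.38 * 1.17 * 0.0048 * 1042.6441 = 1.1125 N

1.1125 N


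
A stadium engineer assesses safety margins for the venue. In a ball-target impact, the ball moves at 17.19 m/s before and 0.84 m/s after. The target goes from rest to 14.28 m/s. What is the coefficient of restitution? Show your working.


e = (v2_after - v1_after) / (v1_before - v2_before)
Numerator = 14.28 - 0.84 = 13.44
Denominator = 17.19 - 0 = 17.19
e = 13.44 / 17.19 = 0.7818

0.7818


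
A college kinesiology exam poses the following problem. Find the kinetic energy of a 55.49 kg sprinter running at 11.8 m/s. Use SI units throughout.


KE = 0.5 * m * v^2
KE = 0.5 * 55.49 * 11.8^2
KE = 0.5 * 55.49 * 139.24 = 3863.2138 J

3863.2138 J


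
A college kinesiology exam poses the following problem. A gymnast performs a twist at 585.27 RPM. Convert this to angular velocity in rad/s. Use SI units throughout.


omega = RPM * 2 * pi / 60
omega = 585.27 * 2 * 3.14159 / 60
omega = 3677.3599 / 60 = 61.2893 rad/s

61.2893 rad/s


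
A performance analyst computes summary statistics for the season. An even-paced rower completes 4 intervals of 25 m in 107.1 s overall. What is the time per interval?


Split time = total_time / n_laps = 107.1 / 4
Split time = 26.775 s per lap

26.775 s


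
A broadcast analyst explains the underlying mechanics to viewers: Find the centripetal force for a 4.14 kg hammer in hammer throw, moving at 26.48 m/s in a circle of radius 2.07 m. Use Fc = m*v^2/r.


Fc = m * v^2 / r
v^2 = 26.48^2 = 701.1904
Fc = 4.14 * 701.1904 / 2.07
Fc = 2902.9283 / 2.07 = 1402.3808 N

1402.3808 N


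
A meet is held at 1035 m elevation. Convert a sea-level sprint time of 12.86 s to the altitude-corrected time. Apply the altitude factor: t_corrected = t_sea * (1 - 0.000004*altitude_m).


Correction factor = 1 - 0.000004 * 1035 = 0.99586
t_corrected = t_sea * factor = 12.86 * 0.99586
t_corrected = 12.8068 s

12.8068 s


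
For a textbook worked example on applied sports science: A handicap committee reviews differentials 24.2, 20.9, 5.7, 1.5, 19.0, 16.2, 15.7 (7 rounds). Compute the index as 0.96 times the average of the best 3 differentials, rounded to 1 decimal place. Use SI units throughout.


All differentials: 24.2, 20.9, 5.7, 1.5, 19.0, 16.2, 15.7
Sorted: 1.5, 5.7, 15.7, 16.2, 19.0, 20.9, 24.2
Best 3: 1.5, 5.7, 15.7
Average of best = 22.9 / 3 = 7.6333
Raw index = 7.6333 * 0.96 = 7.328
Handicap index = round(7.328, 1) = 7.3

7.3


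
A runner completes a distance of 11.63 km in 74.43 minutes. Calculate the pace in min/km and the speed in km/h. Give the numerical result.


Pace = time / distance = 74.43 min / 11.63 km = 6.3998 min/km
Speed = distance / time_in_hours = 11.63 / 1.2405 hr
Speed = 9.3753 km/h

6.3998 min/km, 9.3753 km/h


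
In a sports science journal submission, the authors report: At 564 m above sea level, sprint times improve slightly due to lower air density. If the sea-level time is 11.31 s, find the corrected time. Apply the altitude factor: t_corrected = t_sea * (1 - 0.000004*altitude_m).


Correction factor = 1 - 0.000004 * 564 = 0.997744
t_corrected = t_sea * factor = 11.31 * 0.997744
t_corrected = 11.2845 s

11.2845 s


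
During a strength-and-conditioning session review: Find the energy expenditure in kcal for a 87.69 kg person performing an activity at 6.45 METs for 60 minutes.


kcal = MET * mass * time_hr
Convert time: 60 min = 1 hr
kcal = 6.45 * 87.69 * 1
kcal = 565.6005 kcal

565.6005 kcal


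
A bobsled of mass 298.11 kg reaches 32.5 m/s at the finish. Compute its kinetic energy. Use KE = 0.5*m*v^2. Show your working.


KE = 0.5 * m * v^2
KE = 0.5 * 298.11 * 32.5^2
KE = 0.5 * 298.11 * 1056.25 = 157439.3438 J

157439.3438 J


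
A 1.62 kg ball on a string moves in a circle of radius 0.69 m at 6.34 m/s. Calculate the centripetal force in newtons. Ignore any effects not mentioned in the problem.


Fc = m * v^2 / r
v^2 = 6.34^2 = 40.1956
Fc = 1.62 * 40.1956 / 0.69
Fc = 65.1169 / 0.69 = 94.3723 N

94.3723 N


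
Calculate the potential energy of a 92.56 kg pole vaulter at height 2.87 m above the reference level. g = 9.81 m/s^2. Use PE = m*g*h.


PE = m * g * h
PE = 92.56 * 9.81 * 2.87
PE = 908.0136 * 2.87 = 2605.999 J

2605.999 J


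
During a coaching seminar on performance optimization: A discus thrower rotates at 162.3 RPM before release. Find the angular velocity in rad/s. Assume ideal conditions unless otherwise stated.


omega = RPM * 2 * pi / 60
omega = 162.3 * 2 * 3.14159 / 60
omega = 1019.761 / 60 = 16.996 rad/s

16.996 rad/s


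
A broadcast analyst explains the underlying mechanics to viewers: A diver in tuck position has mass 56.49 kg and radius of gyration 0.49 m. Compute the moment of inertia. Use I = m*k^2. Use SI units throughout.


I = m * k^2
I = 56.49 * 0.49^2
I = 56.49 * 0.2401 = 13.5632 kg*m^2

13.5632 kg*m^2


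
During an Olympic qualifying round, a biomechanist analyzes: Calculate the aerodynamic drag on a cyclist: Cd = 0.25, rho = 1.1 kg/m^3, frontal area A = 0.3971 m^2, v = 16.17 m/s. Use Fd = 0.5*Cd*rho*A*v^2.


Fd = 0.5 * Cd * rho * A * v^2
Fd = 0.5 * 0.25 * 1.1 * 0.3971 * 16.17^2
v^2 = 261.4689
Fd = 0.5 * 0.25 * 1.1 * 0.3971 * 261.4689 = 14.2765 N

14.2765 N


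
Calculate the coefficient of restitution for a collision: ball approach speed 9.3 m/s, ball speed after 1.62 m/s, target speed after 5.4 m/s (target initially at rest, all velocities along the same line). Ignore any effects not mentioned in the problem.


e = (v2_after - v1_after) / (v1_before - v2_before)
Numerator = 5.4 - 1.62 = 3.78
Denominator = 9.3 - 0 = 9.3
e = 3.78 / 9.3 = 0.4065

0.4065


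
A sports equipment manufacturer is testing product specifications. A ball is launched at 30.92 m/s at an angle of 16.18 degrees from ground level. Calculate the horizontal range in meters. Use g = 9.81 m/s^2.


R = v^2 * sin(2*theta) / g
Convert angle to radians: theta = 16.18 deg = 0.2824 rad
sin(2*theta) = sin(0.5648) = 0.5352
R = 30.92^2 * 0.5352 / 9.81
R = 956.0464 * 0.5352 / 9.81 = 52.1622 m

52.1622 m


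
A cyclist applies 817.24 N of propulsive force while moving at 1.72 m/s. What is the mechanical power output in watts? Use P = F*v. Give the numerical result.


P = F * v
P = 817.24 * 1.72
P = 1405.6528 W

1405.6528 W


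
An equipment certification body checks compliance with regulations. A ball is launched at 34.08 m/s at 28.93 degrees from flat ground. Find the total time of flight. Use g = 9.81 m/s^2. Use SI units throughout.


T = 2*v*sin(theta)/g
sin(theta) = sin(28.93 deg) = 0.4837
T = 2*34.08*0.4837 / 9.81
T = 32.9718 / 9.81 = 3.361 s

3.361 s


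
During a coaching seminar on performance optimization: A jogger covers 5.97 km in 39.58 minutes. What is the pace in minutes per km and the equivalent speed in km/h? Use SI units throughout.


Pace = time / distance = 39.58 min / 5.97 km = 6.6298 min/km
Speed = distance / time_in_hours = 5.97 / 0.6597 hr
Speed = 9.05 km/h

6.6298 min/km, 9.05 km/h


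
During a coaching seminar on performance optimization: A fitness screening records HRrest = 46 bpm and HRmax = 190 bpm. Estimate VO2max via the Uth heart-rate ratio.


VO2max = 15.3 * HRmax / HRrest
VO2max = 15.3 * 190 / 46
VO2max = 2907 / 46 = 63.1957 mL/kg/min

63.1957 mL/kg/min


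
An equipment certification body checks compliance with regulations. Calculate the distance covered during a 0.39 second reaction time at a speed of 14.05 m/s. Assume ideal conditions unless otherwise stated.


d = v * t
d = 14.05 * 0.39
d = 5.4795 m

5.4795 m


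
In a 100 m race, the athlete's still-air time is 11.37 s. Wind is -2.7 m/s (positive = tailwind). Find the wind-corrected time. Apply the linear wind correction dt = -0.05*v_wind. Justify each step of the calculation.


dt = -0.05 * v_wind = -0.05 * -2.7 = 0.135 s
t_corrected = t_still + dt = 11.37 + (0.135)
t_corrected = 11.505 s

11.505 s


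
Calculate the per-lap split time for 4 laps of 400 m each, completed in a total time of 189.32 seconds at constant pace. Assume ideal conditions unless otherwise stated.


Split time = total_time / n_laps = 189.32 / 4
Split time = 47.33 s per lap

47.33 s


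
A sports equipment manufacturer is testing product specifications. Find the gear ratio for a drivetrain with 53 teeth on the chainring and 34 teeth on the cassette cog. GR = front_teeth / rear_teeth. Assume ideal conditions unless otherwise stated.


GR = front_teeth / rear_teeth
GR = 53 / 34
GR = 1.5588

1.5588


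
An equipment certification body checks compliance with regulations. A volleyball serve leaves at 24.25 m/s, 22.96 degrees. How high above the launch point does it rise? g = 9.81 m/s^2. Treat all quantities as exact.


H = (v*sin(theta))^2 / (2*g)
vy = v*sin(theta) = 24.25 * sin(22.96 deg) = 9.4596 m/s
H = vy^2 / (2*g) = 89.4849 / (2*9.81)
H = 89.4849 / 19.62 = 4.5609 m

4.5609 m


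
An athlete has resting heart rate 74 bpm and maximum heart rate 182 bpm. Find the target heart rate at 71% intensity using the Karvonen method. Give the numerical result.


Target = HRrest + pct*(HRmax - HRrest)
Heart rate reserve = HRmax - HRrest = 182 - 74 = 108 bpm
Fraction = 71% = 0.71
Target = 74 + 0.71 * 108
Target = 74 + 76.68 = 150.68 bpm

150.68 bpm


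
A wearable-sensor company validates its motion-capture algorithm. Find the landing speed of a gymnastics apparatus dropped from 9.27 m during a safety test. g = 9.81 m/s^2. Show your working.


v = sqrt(2 * g * h)
v = sqrt(2 * 9.81 * 9.27)
v = sqrt(181.8774) = 13.4862 m/s

13.4862 m/s
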